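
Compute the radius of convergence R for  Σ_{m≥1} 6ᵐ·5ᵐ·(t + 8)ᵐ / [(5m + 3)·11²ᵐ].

The ratio of consecutive coefficients is [(5m + 3)/(5(m+1) + 3)] · 6·5/121 → 30/121.
Convergence for |t + 8| · 30/121 < 1, i.e. |t + 8| < 121/30. So R = 121/30.

R = 121/30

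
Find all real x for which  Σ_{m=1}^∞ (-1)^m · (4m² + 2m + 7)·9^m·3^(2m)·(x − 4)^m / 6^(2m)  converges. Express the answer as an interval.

The ratio of consecutive coefficients is [(4(m+1)² + 2(m+1) + 7)/(4m² + 2m + 7)] · 9·9/36 → 9/4.
Thus R = 1/(9/4) = 4/9.
At x = 40/9: the terms do not tend to 0, so the series diverges.
At x = 32/9: the m-th term does not approach 0; divergence by the term test.

(32/9, 40/9)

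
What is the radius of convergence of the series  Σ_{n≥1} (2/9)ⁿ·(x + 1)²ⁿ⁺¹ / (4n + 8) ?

R = 3√2/2

The ratio of consecutive coefficients is [(4n + 8)/(4(n+1) + 8)] · 2/9 → 2/9.
Since the exponent of (x + 1) increases by 2 each term, convergence requires |x + 1|² < 9/2, hence R = 3√2/2.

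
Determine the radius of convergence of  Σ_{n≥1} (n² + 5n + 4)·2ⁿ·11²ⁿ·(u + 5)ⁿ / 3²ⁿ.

By the ratio test, |a_{n+1}/a_n| = [((n+1)² + 5(n+1) + 4)/(n² + 5n + 4)] · 2·121/9 → 242/9.
Thus R = 1/(242/9) = 9/242.

R = 9/242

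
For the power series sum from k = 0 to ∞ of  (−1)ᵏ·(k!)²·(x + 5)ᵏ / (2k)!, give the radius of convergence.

The ratio of consecutive coefficients is (k+1)²/[(2k+1)·(2k+2)] → 1/4.
Convergence for |x + 5| · 1/4 < 1, i.e. |x + 5| < 4. So R = 4.

R = 4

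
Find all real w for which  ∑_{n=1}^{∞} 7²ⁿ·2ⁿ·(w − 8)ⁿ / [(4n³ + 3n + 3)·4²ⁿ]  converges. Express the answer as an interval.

[384/49, 400/49]

By the ratio test, |a_{n+1}/a_n| = [(4n³ + 3n + 3)/(4(n+1)³ + 3(n+1) + 3)] · 49·2/16 → 49/8.
The series converges when 49/8 · |w − 8| < 1, giving R = 8/49.
Endpoint w = 400/49: the terms are on the order of 1/n³, so the series converges absolutely by comparison with the p-series (p = 3 > 1).
When w = 384/49, the series is dominated by a constant times Σ 1/n³, which converges (p = 3 > 1).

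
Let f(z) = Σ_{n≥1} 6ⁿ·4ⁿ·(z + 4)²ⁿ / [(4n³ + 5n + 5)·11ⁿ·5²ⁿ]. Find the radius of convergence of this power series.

By the ratio test, |a_{n+1}/a_n| = [(4n³ + 5n + 5)/(4(n+1)³ + 5(n+1) + 5)] · 6·4/(11·25) → 24/275.
Successive powers of (z + 4) differ by 2, so the series converges when |z + 4|² · 24/275 < 1, i.e. |z + 4| < √(275/24). So R = 5√66/12.

R = 5√66/12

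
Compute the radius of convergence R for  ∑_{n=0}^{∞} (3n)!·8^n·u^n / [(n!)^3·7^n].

The ratio of consecutive coefficients is (3n+1)·(3n+2)·(3n+3)/(n+1)³ · 8/7 → 216/7.
The series converges when 216/7 · |u| < 1, giving R = 7/216.

R = 7/216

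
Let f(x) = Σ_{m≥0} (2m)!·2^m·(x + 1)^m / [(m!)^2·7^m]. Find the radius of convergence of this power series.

Ratio test: |a_{m+1}/a_m| = (2m+1)·(2m+2)/(m+1)² · 2/7 → 8/7 as m → ∞.
Thus R = 1/(8/7) = 7/8.

R = 7/8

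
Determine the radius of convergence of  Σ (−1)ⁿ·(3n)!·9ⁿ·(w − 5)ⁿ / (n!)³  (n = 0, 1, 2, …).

By the ratio test, |a_{n+1}/a_n| = (3n+1)·(3n+2)·(3n+3)/(n+1)³ · 9 → 243.
Thus R = 1/(243) = 1/243.

R = 1/243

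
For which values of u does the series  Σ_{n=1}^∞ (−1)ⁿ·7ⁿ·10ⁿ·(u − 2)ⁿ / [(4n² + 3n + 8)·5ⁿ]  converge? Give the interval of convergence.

By the ratio test, |a_{n+1}/a_n| = [(4n² + 3n + 8)/(4(n+1)² + 3(n+1) + 8)] · 7·10/5 → 14.
The series converges when 14 · |u − 2| < 1, giving R = 1/14.
At u = 29/14: the terms are on the order of 1/n², so the series converges absolutely by comparison with the p-series (p = 2 > 1).
At u = 27/14: the series is dominated by a constant times Σ 1/n², which converges (p = 2 > 1).

[27/14, 29/14]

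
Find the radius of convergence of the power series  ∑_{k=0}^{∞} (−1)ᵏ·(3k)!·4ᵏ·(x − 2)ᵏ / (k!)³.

R = 1/108

The ratio of consecutive coefficients is (3k+1)·(3k+2)·(3k+3)/(k+1)³ · 4 → 108.
Convergence for |x − 2| · 108 < 1, i.e. |x − 2| < 1/108. So R = 1/108.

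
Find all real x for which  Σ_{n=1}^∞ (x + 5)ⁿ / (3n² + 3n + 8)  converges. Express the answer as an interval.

[-6, -4]

By the ratio test, |a_{n+1}/a_n| = (3n² + 3n + 8)/(3(n+1)² + 3(n+1) + 8) → 1.
Convergence for |x + 5| < 1, so R = 1.
Endpoint x = -4: absolute convergence follows by limit comparison with Σ 1/n².
Endpoint x = -6: the series is dominated by a constant times Σ 1/n², which converges (p = 2 > 1).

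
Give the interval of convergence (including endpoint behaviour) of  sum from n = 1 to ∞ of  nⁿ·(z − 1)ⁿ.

{1}

Root test: |a_n|^(1/n) = n → ∞.
The root grows without bound, so R = 0 (convergence only at z = 1).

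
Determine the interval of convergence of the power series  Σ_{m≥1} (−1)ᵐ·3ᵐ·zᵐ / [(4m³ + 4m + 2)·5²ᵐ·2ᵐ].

Apply the ratio test: |a_{m+1}| / |a_m| = [(4m³ + 4m + 2)/(4(m+1)³ + 4(m+1) + 2)] · 3/(25·2), which tends to 3/50 as m → ∞.
Convergence for |z| · 3/50 < 1, i.e. |z| < 50/3. So R = 50/3.
When z = 50/3, the series is dominated by a constant times Σ 1/m³, which converges (p = 3 > 1).
Check z = -50/3: the series is dominated by a constant times Σ 1/m³, which converges (p = 3 > 1).

[-50/3, 50/3]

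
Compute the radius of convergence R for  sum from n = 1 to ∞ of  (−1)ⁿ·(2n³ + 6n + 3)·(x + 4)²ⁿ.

R = 1

The ratio of consecutive coefficients is (2(n+1)³ + 6(n+1) + 3)/(2n³ + 6n + 3) → 1.
Successive powers of (x + 4) differ by 2, so the series converges when |x + 4|² · 1 < 1, i.e. |x + 4| < √(1) = 1. So R = 1.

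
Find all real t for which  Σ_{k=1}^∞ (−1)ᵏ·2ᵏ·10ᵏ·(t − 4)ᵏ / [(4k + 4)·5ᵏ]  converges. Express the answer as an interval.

(15/4, 17/4]

Apply the ratio test: |a_{k+1}| / |a_k| = [(4k + 4)/(4(k+1) + 4)] · 2·10/5, which tends to 4 as k → ∞.
The series converges when 4 · |t − 4| < 1, giving R = 1/4.
Endpoint t = 17/4: convergence follows from the alternating series test (terms decrease monotonically to 0).
Endpoint t = 15/4: the terms behave like c/k; limit comparison with the harmonic series gives divergence.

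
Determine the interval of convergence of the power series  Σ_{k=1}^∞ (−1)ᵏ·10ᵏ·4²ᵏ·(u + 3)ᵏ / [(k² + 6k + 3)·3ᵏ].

By the ratio test, |a_{k+1}/a_k| = [(k² + 6k + 3)/((k+1)² + 6(k+1) + 3)] · 10·16/3 → 160/3.
Thus R = 1/(160/3) = 3/160.
Endpoint u = -477/160: the series is dominated by a constant times Σ 1/k², which converges (p = 2 > 1).
When u = -483/160, the series is dominated by a constant times Σ 1/k², which converges (p = 2 > 1).

[-483/160, -477/160]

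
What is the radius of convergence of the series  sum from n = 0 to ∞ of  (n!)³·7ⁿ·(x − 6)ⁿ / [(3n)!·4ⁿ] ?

The ratio of consecutive coefficients is (n+1)³/[(3n+1)·(3n+2)·(3n+3)] · 7/4 → 7/108.
Thus R = 1/(7/108) = 108/7.

R = 108/7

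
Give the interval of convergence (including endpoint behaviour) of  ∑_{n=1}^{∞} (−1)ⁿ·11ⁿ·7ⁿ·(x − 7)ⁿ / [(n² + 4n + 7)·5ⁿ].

[534/77, 544/77]

Ratio test: |a_{n+1}/a_n| = [(n² + 4n + 7)/((n+1)² + 4(n+1) + 7)] · 11·7/5 → 77/5 as n → ∞.
Hence the series converges for |x − 7| < 1/(77/5) = 5/77, so the radius of convergence is 5/77.
At x = 544/77: the series is dominated by a constant times Σ 1/n², which converges (p = 2 > 1).
When x = 534/77, the series is dominated by a constant times Σ 1/n², which converges (p = 2 > 1).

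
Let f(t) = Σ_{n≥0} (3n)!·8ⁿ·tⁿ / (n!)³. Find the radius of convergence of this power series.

R = 1/216

Ratio test: |a_{n+1}/a_n| = (3n+1)·(3n+2)·(3n+3)/(n+1)³ · 8 → 216 as n → ∞.
The series converges when 216 · |t| < 1, giving R = 1/216.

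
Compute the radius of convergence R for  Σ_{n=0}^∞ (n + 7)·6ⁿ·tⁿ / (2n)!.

Apply the ratio test: |a_{n+1}| / |a_n| = ((n+1) + 7)/(n + 7) · 6 · 1/[(2n+1)·(2n+2)], which tends to 0 as n → ∞.
The limit is 0, so the series converges for all t; R = ∞.

R = ∞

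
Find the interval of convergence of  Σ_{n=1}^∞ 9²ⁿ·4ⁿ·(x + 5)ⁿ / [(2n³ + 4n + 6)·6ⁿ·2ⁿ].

The ratio of consecutive coefficients is [(2n³ + 4n + 6)/(2(n+1)³ + 4(n+1) + 6)] · 81·4/(6·2) → 27.
Convergence for |x + 5| · 27 < 1, i.e. |x + 5| < 1/27. So R = 1/27.
When x = -134/27, the series is dominated by a constant times Σ 1/n³, which converges (p = 3 > 1).
When x = -136/27, the series is dominated by a constant times Σ 1/n³, which converges (p = 3 > 1).

[-136/27, -134/27]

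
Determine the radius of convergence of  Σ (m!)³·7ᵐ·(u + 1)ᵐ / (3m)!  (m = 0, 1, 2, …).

Ratio test: |a_{m+1}/a_m| = (m+1)³/[(3m+1)·(3m+2)·(3m+3)] · 7 → 7/27 as m → ∞.
The series converges when 7/27 · |u + 1| < 1, giving R = 27/7.

R = 27/7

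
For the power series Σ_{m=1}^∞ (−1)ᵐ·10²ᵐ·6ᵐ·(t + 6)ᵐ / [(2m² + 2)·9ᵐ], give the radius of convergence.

Ratio test: |a_{m+1}/a_m| = [(2m² + 2)/(2(m+1)² + 2)] · 100·6/9 → 200/3 as m → ∞.
The series converges when 200/3 · |t + 6| < 1, giving R = 3/200.

R = 3/200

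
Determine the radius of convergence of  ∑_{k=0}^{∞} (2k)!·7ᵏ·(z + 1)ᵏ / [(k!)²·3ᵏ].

R = 3/28

The ratio of consecutive coefficients is (2k+1)·(2k+2)/(k+1)² · 7/3 → 28/3.
Thus R = 1/(28/3) = 3/28.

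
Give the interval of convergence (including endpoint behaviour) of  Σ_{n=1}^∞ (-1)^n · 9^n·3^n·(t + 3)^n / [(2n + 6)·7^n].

By the ratio test, |a_{n+1}/a_n| = [(2n + 6)/(2(n+1) + 6)] · 9·3/7 → 27/7.
Thus R = 1/(27/7) = 7/27.
Check t = -74/27: convergence follows from the alternating series test (terms decrease monotonically to 0).
At t = -88/27: the terms are asymptotic to a nonzero constant times 1/n, so the series diverges by limit comparison with Σ 1/n.

(-88/27, -74/27]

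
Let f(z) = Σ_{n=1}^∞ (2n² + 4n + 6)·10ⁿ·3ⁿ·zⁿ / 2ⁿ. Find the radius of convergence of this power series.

R = 1/15

By the ratio test, |a_{n+1}/a_n| = [(2(n+1)² + 4(n+1) + 6)/(2n² + 4n + 6)] · 10·3/2 → 15.
Hence the series converges for |z| < 1/(15) = 1/15, so the radius of convergence is 1/15.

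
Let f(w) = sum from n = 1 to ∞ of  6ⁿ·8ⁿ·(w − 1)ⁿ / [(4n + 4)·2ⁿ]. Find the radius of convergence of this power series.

R = 1/24

The ratio of consecutive coefficients is [(4n + 4)/(4(n+1) + 4)] · 6·8/2 → 24.
Hence the series converges for |w − 1| < 1/(24) = 1/24, so the radius of convergence is 1/24.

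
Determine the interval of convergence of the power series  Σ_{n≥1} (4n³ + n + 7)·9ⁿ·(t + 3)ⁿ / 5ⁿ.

The ratio of consecutive coefficients is [(4(n+1)³ + (n+1) + 7)/(4n³ + n + 7)] · 9/5 → 9/5.
Convergence for |t + 3| · 9/5 < 1, i.e. |t + 3| < 5/9. So R = 5/9.
When t = -22/9, the terms have absolute value of order n³, which does not tend to 0, so the series diverges by the divergence test.
Endpoint t = -32/9: the n-th term does not approach 0; divergence by the term test.

(-32/9, -22/9)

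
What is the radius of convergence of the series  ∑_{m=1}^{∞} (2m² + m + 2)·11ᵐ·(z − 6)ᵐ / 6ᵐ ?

By the ratio test, |a_{m+1}/a_m| = [(2(m+1)² + (m+1) + 2)/(2m² + m + 2)] · 11/6 → 11/6.
The series converges when 11/6 · |z − 6| < 1, giving R = 6/11.

R = 6/11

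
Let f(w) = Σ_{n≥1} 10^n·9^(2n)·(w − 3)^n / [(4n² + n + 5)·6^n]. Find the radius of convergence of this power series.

By the ratio test, |a_{n+1}/a_n| = [(4n² + n + 5)/(4(n+1)² + (n+1) + 5)] · 10·81/6 → 135.
Hence the series converges for |w − 3| < 1/(135) = 1/135, so the radius of convergence is 1/135.

R = 1/135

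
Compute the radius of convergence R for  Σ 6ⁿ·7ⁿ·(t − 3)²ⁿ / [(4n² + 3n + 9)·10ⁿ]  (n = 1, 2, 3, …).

Apply the ratio test: |a_{n+1}| / |a_n| = [(4n² + 3n + 9)/(4(n+1)² + 3(n+1) + 9)] · 6·7/10, which tends to 21/5 as n → ∞.
Successive powers of (t − 3) differ by 2, so the series converges when |t − 3|² · 21/5 < 1, i.e. |t − 3| < √(5/21). So R = √105/21.

R = √105/21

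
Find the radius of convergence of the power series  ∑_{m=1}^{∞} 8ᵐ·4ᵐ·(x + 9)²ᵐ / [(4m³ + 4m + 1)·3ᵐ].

R = √6/8

By the ratio test, |a_{m+1}/a_m| = [(4m³ + 4m + 1)/(4(m+1)³ + 4(m+1) + 1)] · 8·4/3 → 32/3.
Since the exponent of (x + 9) increases by 2 each term, convergence requires |x + 9|² < 3/32, hence R = √6/8.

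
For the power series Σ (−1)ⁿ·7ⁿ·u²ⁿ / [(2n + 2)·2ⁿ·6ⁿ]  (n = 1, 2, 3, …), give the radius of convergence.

The ratio of consecutive coefficients is [(2n + 2)/(2(n+1) + 2)] · 7/(2·6) → 7/12.
Since the exponent of u increases by 2 each term, convergence requires |u|² < 12/7, hence R = 2√21/7.

R = 2√21/7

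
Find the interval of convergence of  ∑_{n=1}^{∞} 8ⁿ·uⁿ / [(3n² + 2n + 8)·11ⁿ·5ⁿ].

[-55/8, 55/8]

The ratio of consecutive coefficients is [(3n² + 2n + 8)/(3(n+1)² + 2(n+1) + 8)] · 8/(11·5) → 8/55.
Hence the series converges for |u| < 1/(8/55) = 55/8, so the radius of convergence is 55/8.
When u = 55/8, absolute convergence follows by limit comparison with Σ 1/n².
At u = -55/8: absolute convergence follows by limit comparison with Σ 1/n².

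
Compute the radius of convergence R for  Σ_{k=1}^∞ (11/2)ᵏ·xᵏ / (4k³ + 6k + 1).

The ratio of consecutive coefficients is [(4k³ + 6k + 1)/(4(k+1)³ + 6(k+1) + 1)] · 11/2 → 11/2.
Thus R = 1/(11/2) = 2/11.

R = 2/11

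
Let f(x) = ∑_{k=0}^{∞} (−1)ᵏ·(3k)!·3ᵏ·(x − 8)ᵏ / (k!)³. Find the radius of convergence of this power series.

By the ratio test, |a_{k+1}/a_k| = (3k+1)·(3k+2)·(3k+3)/(k+1)³ · 3 → 81.
Hence the series converges for |x − 8| < 1/(81) = 1/81, so the radius of convergence is 1/81.

R = 1/81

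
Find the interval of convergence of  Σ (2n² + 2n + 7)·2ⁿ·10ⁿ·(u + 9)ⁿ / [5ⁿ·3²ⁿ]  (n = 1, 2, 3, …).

(-45/4, -27/4)

Apply the ratio test: |a_{n+1}| / |a_n| = [(2(n+1)² + 2(n+1) + 7)/(2n² + 2n + 7)] · 2·10/(5·9), which tends to 4/9 as n → ∞.
Thus R = 1/(4/9) = 9/4.
At u = -27/4: the terms have absolute value of order n², which does not tend to 0, so the series diverges by the divergence test.
At u = -45/4: the n-th term does not approach 0; divergence by the term test.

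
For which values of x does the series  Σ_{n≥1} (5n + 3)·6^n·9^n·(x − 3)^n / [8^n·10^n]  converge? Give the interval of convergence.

(41/27, 121/27)

Ratio test: |a_{n+1}/a_n| = [(5(n+1) + 3)/(5n + 3)] · 6·9/(8·10) → 27/40 as n → ∞.
Convergence for |x − 3| · 27/40 < 1, i.e. |x − 3| < 40/27. So R = 40/27.
At x = 121/27: the n-th term does not approach 0; divergence by the term test.
Endpoint x = 41/27: the terms do not tend to 0, so the series diverges.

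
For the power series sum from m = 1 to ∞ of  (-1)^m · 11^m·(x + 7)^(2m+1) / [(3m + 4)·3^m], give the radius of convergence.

The ratio of consecutive coefficients is [(3m + 4)/(3(m+1) + 4)] · 11/3 → 11/3.
Successive powers of (x + 7) differ by 2, so the series converges when |x + 7|² · 11/3 < 1, i.e. |x + 7| < √(3/11). So R = √33/11.

R = √33/11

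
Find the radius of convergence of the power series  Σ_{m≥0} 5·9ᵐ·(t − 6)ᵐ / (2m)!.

By the ratio test, |a_{m+1}/a_m| = 5/5 · 9 · 1/[(2m+1)·(2m+2)] → 0.
The ratio tends to 0 regardless of t, hence R = ∞.

R = ∞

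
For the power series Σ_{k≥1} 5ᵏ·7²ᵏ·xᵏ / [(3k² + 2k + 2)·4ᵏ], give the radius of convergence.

The ratio of consecutive coefficients is [(3k² + 2k + 2)/(3(k+1)² + 2(k+1) + 2)] · 5·49/4 → 245/4.
Thus R = 1/(245/4) = 4/245.

R = 4/245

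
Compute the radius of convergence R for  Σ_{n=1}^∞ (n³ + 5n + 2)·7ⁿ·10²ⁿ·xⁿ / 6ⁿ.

Apply the ratio test: |a_{n+1}| / |a_n| = [((n+1)³ + 5(n+1) + 2)/(n³ + 5n + 2)] · 7·100/6, which tends to 350/3 as n → ∞.
Thus R = 1/(350/3) = 3/350.

R = 3/350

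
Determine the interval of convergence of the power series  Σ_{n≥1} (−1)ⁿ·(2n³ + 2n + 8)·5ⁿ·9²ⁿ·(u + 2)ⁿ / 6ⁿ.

Ratio test: |a_{n+1}/a_n| = [(2(n+1)³ + 2(n+1) + 8)/(2n³ + 2n + 8)] · 5·81/6 → 135/2 as n → ∞.
Convergence for |u + 2| · 135/2 < 1, i.e. |u + 2| < 2/135. So R = 2/135.
Endpoint u = -268/135: the terms do not tend to 0, so the series diverges.
Endpoint u = -272/135: the terms have absolute value of order n³, which does not tend to 0, so the series diverges by the divergence test.

(-272/135, -268/135)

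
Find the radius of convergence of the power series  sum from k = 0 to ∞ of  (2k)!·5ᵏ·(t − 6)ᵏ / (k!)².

R = 1/20

Apply the ratio test: |a_{k+1}| / |a_k| = (2k+1)·(2k+2)/(k+1)² · 5, which tends to 20 as k → ∞.
Hence the series converges for |t − 6| < 1/(20) = 1/20, so the radius of convergence is 1/20.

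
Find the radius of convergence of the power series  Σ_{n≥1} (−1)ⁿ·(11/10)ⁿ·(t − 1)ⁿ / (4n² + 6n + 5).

R = 10/11

Ratio test: |a_{n+1}/a_n| = [(4n² + 6n + 5)/(4(n+1)² + 6(n+1) + 5)] · 11/10 → 11/10 as n → ∞.
The series converges when 11/10 · |t − 1| < 1, giving R = 10/11.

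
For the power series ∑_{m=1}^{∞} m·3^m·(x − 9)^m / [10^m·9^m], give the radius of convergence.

R = 30

Ratio test: |a_{m+1}/a_m| = [(m+1)/m] · 3/(10·9) → 1/30 as m → ∞.
The series converges when 1/30 · |x − 9| < 1, giving R = 30.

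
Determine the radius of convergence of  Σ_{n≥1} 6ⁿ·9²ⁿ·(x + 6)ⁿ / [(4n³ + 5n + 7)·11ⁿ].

The ratio of consecutive coefficients is [(4n³ + 5n + 7)/(4(n+1)³ + 5(n+1) + 7)] · 6·81/11 → 486/11.
Convergence for |x + 6| · 486/11 < 1, i.e. |x + 6| < 11/486. So R = 11/486.

R = 11/486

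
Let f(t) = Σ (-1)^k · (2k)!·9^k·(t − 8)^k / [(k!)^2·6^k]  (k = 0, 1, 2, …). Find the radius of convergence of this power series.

Ratio test: |a_{k+1}/a_k| = (2k+1)·(2k+2)/(k+1)² · 9/6 → 6 as k → ∞.
Thus R = 1/(6) = 1/6.

R = 1/6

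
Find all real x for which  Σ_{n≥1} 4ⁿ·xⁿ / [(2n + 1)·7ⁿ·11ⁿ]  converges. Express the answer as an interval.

[-77/4, 77/4)

By the ratio test, |a_{n+1}/a_n| = [(2n + 1)/(2(n+1) + 1)] · 4/(7·11) → 4/77.
The series converges when 4/77 · |x| < 1, giving R = 77/4.
At x = 77/4: the terms behave like c/n; limit comparison with the harmonic series gives divergence.
Endpoint x = -77/4: convergence follows from the alternating series test (terms decrease monotonically to 0).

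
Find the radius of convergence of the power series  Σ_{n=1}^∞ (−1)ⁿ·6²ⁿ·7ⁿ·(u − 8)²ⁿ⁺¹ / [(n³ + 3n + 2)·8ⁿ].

By the ratio test, |a_{n+1}/a_n| = [(n³ + 3n + 2)/((n+1)³ + 3(n+1) + 2)] · 36·7/8 → 63/2.
Successive powers of (u − 8) differ by 2, so the series converges when |u − 8|² · 63/2 < 1, i.e. |u − 8| < √(2/63). So R = √14/21.

R = √14/21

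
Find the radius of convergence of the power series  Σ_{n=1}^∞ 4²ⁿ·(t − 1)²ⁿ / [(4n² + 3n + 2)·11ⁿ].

The ratio of consecutive coefficients is [(4n² + 3n + 2)/(4(n+1)² + 3(n+1) + 2)] · 16/11 → 16/11.
Successive powers of (t − 1) differ by 2, so the series converges when |t − 1|² · 16/11 < 1, i.e. |t − 1| < √(11/16). So R = √11/4.

R = √11/4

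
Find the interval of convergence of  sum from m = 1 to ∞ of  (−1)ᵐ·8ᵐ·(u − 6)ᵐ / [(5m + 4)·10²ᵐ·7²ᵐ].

By the ratio test, |a_{m+1}/a_m| = [(5m + 4)/(5(m+1) + 4)] · 8/(100·49) → 2/1225.
The series converges when 2/1225 · |u − 6| < 1, giving R = 1225/2.
When u = 1237/2, an alternating series whose terms decrease to 0 in absolute value, so it converges by the Leibniz criterion.
Check u = -1213/2: the terms behave like c/m; limit comparison with the harmonic series gives divergence.

(-1213/2, 1237/2]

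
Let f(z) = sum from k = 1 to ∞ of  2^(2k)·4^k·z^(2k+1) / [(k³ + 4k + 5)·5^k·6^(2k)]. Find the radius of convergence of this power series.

Apply the ratio test: |a_{k+1}| / |a_k| = [(k³ + 4k + 5)/((k+1)³ + 4(k+1) + 5)] · 4·4/(5·36), which tends to 4/45 as k → ∞.
Writing y = z², the series in y has radius 45/4, so |z| < √(45/4) and R = 3√5/2.

R = 3√5/2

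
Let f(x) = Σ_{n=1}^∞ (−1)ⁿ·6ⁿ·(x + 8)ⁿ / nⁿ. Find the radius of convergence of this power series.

R = ∞

Root test: |a_n|^(1/n) = 6/n → 0.
The limit is 0 for every x, so R = ∞.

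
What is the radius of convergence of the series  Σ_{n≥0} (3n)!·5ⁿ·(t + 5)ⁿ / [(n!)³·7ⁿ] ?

R = 7/135

The ratio of consecutive coefficients is (3n+1)·(3n+2)·(3n+3)/(n+1)³ · 5/7 → 135/7.
Thus R = 1/(135/7) = 7/135.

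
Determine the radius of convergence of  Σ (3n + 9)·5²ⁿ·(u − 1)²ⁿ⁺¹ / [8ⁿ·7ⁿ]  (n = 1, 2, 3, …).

R = 2√14/5

The ratio of consecutive coefficients is [(3(n+1) + 9)/(3n + 9)] · 25/(8·7) → 25/56.
Since the exponent of (u − 1) increases by 2 each term, convergence requires |u − 1|² < 56/25, hence R = 2√14/5.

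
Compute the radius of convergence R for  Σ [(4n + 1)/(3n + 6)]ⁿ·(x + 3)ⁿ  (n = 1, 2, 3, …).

By the Cauchy root test, |a_n|^(1/n) = (4n + 1)/(3n + 6) → 4/3.
The series converges when 4/3 · |x + 3| < 1, giving R = 3/4.

R = 3/4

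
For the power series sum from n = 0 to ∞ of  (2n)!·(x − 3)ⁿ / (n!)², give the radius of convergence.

R = 1/4

The ratio of consecutive coefficients is (2n+1)·(2n+2)/(n+1)² → 4.
Convergence for |x − 3| · 4 < 1, i.e. |x − 3| < 1/4. So R = 1/4.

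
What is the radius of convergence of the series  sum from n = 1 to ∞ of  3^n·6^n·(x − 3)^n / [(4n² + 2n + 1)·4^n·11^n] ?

R = 22/9

Ratio test: |a_{n+1}/a_n| = [(4n² + 2n + 1)/(4(n+1)² + 2(n+1) + 1)] · 3·6/(4·11) → 9/22 as n → ∞.
Thus R = 1/(9/22) = 22/9.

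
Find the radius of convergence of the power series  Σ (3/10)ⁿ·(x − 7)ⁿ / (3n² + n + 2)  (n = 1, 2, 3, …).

R = 10/3

The ratio of consecutive coefficients is [(3n² + n + 2)/(3(n+1)² + (n+1) + 2)] · 3/10 → 3/10.
Hence the series converges for |x − 7| < 1/(3/10) = 10/3, so the radius of convergence is 10/3.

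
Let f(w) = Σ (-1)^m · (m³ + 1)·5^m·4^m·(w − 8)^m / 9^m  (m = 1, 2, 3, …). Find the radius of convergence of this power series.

R = 9/20

The ratio of consecutive coefficients is [((m+1)³ + 1)/(m³ + 1)] · 5·4/9 → 20/9.
Thus R = 1/(20/9) = 9/20.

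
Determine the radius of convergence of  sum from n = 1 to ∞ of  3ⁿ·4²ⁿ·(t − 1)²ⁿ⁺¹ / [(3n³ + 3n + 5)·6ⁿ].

R = √2/4

Apply the ratio test: |a_{n+1}| / |a_n| = [(3n³ + 3n + 5)/(3(n+1)³ + 3(n+1) + 5)] · 3·16/6, which tends to 8 as n → ∞.
Writing y = (t − 1)², the series in y has radius 1/8, so |t − 1| < √(1/8) and R = √2/4.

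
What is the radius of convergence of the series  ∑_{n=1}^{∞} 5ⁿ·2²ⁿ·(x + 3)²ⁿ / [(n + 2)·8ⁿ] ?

R = √10/5

Ratio test: |a_{n+1}/a_n| = [(n + 2)/((n+1) + 2)] · 5·4/8 → 5/2 as n → ∞.
Writing y = (x + 3)², the series in y has radius 2/5, so |x + 3| < √(2/5) and R = √10/5.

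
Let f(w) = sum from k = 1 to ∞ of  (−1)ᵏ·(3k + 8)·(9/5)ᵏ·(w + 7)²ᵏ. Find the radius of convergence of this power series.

R = √5/3

Ratio test: |a_{k+1}/a_k| = [(3(k+1) + 8)/(3k + 8)] · 9/5 → 9/5 as k → ∞.
Since the exponent of (w + 7) increases by 2 each term, convergence requires |w + 7|² < 5/9, hence R = √5/3.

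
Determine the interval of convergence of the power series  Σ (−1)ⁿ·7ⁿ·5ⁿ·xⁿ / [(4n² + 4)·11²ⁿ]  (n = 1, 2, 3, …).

[-121/35, 121/35]

Ratio test: |a_{n+1}/a_n| = [(4n² + 4)/(4(n+1)² + 4)] · 7·5/121 → 35/121 as n → ∞.
Convergence for |x| · 35/121 < 1, i.e. |x| < 121/35. So R = 121/35.
When x = 121/35, the terms are on the order of 1/n², so the series converges absolutely by comparison with the p-series (p = 2 > 1).
Endpoint x = -121/35: the terms are on the order of 1/n², so the series converges absolutely by comparison with the p-series (p = 2 > 1).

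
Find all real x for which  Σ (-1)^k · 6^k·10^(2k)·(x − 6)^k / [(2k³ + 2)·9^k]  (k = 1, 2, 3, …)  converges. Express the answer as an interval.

[1197/200, 1203/200]

The ratio of consecutive coefficients is [(2k³ + 2)/(2(k+1)³ + 2)] · 6·100/9 → 200/3.
Hence the series converges for |x − 6| < 1/(200/3) = 3/200, so the radius of convergence is 3/200.
Endpoint x = 1203/200: absolute convergence follows by limit comparison with Σ 1/k³.
At x = 1197/200: the series is dominated by a constant times Σ 1/k³, which converges (p = 3 > 1).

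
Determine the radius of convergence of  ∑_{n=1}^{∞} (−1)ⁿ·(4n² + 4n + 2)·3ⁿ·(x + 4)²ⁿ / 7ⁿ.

By the ratio test, |a_{n+1}/a_n| = [(4(n+1)² + 4(n+1) + 2)/(4n² + 4n + 2)] · 3/7 → 3/7.
Writing y = (x + 4)², the series in y has radius 7/3, so |x + 4| < √(7/3) and R = √21/3.

R = √21/3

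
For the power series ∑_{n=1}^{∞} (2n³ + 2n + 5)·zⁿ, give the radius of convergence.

Ratio test: |a_{n+1}/a_n| = (2(n+1)³ + 2(n+1) + 5)/(2n³ + 2n + 5) → 1 as n → ∞.
Convergence for |z| < 1, so R = 1.

R = 1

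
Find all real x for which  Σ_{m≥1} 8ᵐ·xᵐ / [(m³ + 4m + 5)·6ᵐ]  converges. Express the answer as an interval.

[-3/4, 3/4]

By the ratio test, |a_{m+1}/a_m| = [(m³ + 4m + 5)/((m+1)³ + 4(m+1) + 5)] · 8/6 → 4/3.
Convergence for |x| · 4/3 < 1, i.e. |x| < 3/4. So R = 3/4.
When x = 3/4, the series is dominated by a constant times Σ 1/m³, which converges (p = 3 > 1).
At x = -3/4: the terms are on the order of 1/m³, so the series converges absolutely by comparison with the p-series (p = 3 > 1).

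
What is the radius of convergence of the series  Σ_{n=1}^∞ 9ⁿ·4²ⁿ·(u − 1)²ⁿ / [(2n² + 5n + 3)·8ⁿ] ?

R = √2/6

By the ratio test, |a_{n+1}/a_n| = [(2n² + 5n + 3)/(2(n+1)² + 5(n+1) + 3)] · 9·16/8 → 18.
Since the exponent of (u − 1) increases by 2 each term, convergence requires |u − 1|² < 1/18, hence R = √2/6.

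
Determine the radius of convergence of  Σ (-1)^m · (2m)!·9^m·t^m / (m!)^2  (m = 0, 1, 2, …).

By the ratio test, |a_{m+1}/a_m| = (2m+1)·(2m+2)/(m+1)² · 9 → 36.
Thus R = 1/(36) = 1/36.

R = 1/36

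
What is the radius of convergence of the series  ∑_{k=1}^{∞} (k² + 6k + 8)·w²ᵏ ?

By the ratio test, |a_{k+1}/a_k| = ((k+1)² + 6(k+1) + 8)/(k² + 6k + 8) → 1.
Since the exponent of w increases by 2 each term, convergence requires |w|² < 1, hence R = 1.

R = 1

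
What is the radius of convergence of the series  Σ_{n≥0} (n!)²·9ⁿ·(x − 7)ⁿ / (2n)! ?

R = 4/9

Ratio test: |a_{n+1}/a_n| = (n+1)²/[(2n+1)·(2n+2)] · 9 → 9/4 as n → ∞.
Thus R = 1/(9/4) = 4/9.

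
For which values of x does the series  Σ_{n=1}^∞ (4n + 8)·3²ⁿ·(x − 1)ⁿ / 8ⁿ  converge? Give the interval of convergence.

(1/9, 17/9)

Apply the ratio test: |a_{n+1}| / |a_n| = [(4(n+1) + 8)/(4n + 8)] · 9/8, which tends to 9/8 as n → ∞.
The series converges when 9/8 · |x − 1| < 1, giving R = 8/9.
Check x = 17/9: the terms have absolute value of order n, which does not tend to 0, so the series diverges by the divergence test.
Check x = 1/9: the terms have absolute value of order n, which does not tend to 0, so the series diverges by the divergence test.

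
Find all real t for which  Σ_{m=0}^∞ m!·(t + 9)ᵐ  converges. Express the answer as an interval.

{-9}

Ratio test: |a_{m+1}/a_m| = (m+1) → ∞ as m → ∞.
The ratio grows without bound, so the series diverges whenever (t + 9) ≠ 0; it converges only at t = -9. R = 0.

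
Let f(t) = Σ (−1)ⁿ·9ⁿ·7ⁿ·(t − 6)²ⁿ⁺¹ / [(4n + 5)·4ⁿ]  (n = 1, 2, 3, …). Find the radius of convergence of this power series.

R = 2√7/21

By the ratio test, |a_{n+1}/a_n| = [(4n + 5)/(4(n+1) + 5)] · 9·7/4 → 63/4.
Successive powers of (t − 6) differ by 2, so the series converges when |t − 6|² · 63/4 < 1, i.e. |t − 6| < √(4/63). So R = 2√7/21.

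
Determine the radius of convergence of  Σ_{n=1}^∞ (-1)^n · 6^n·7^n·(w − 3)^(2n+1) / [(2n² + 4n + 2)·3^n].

By the ratio test, |a_{n+1}/a_n| = [(2n² + 4n + 2)/(2(n+1)² + 4(n+1) + 2)] · 6·7/3 → 14.
Successive powers of (w − 3) differ by 2, so the series converges when |w − 3|² · 14 < 1, i.e. |w − 3| < √(1/14). So R = √14/14.

R = √14/14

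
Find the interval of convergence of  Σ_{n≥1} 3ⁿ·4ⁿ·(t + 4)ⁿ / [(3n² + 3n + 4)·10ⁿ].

[-29/6, -19/6]

Apply the ratio test: |a_{n+1}| / |a_n| = [(3n² + 3n + 4)/(3(n+1)² + 3(n+1) + 4)] · 3·4/10, which tends to 6/5 as n → ∞.
Convergence for |t + 4| · 6/5 < 1, i.e. |t + 4| < 5/6. So R = 5/6.
At t = -19/6: absolute convergence follows by limit comparison with Σ 1/n².
Endpoint t = -29/6: the series is dominated by a constant times Σ 1/n², which converges (p = 2 > 1).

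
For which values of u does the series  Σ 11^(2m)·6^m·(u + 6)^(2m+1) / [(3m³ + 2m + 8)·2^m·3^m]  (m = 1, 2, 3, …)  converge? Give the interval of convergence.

[-67/11, -65/11]

Apply the ratio test: |a_{m+1}| / |a_m| = [(3m³ + 2m + 8)/(3(m+1)³ + 2(m+1) + 8)] · 121·6/(2·3), which tends to 121 as m → ∞.
Writing y = (u + 6)², the series in y has radius 1/121, so |u + 6| < √(1/121) = 1/11 and R = 1/11.
Endpoint u = -65/11: absolute convergence follows by limit comparison with Σ 1/m³.
Endpoint u = -67/11: absolute convergence follows by limit comparison with Σ 1/m³.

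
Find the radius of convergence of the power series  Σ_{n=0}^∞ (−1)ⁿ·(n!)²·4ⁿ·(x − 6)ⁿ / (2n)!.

By the ratio test, |a_{n+1}/a_n| = (n+1)²/[(2n+1)·(2n+2)] · 4 → 1.
Convergence for |x − 6| < 1, so R = 1.

R = 1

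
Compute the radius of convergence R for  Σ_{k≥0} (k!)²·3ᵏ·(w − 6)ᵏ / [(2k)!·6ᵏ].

By the ratio test, |a_{k+1}/a_k| = (k+1)²/[(2k+1)·(2k+2)] · 3/6 → 1/8.
The series converges when 1/8 · |w − 6| < 1, giving R = 8.

R = 8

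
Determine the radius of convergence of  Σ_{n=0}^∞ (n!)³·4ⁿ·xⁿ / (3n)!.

Ratio test: |a_{n+1}/a_n| = (n+1)³/[(3n+1)·(3n+2)·(3n+3)] · 4 → 4/27 as n → ∞.
Hence the series converges for |x| < 1/(4/27) = 27/4, so the radius of convergence is 27/4.

R = 27/4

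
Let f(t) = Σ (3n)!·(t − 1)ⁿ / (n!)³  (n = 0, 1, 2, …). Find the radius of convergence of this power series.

R = 1/27

By the ratio test, |a_{n+1}/a_n| = (3n+1)·(3n+2)·(3n+3)/(n+1)³ → 27.
Convergence for |t − 1| · 27 < 1, i.e. |t − 1| < 1/27. So R = 1/27.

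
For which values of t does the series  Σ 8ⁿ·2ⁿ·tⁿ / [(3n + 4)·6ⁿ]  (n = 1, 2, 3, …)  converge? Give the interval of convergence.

Ratio test: |a_{n+1}/a_n| = [(3n + 4)/(3(n+1) + 4)] · 8·2/6 → 8/3 as n → ∞.
Convergence for |t| · 8/3 < 1, i.e. |t| < 3/8. So R = 3/8.
At t = 3/8: comparison with the harmonic series Σ 1/n shows the series diverges.
At t = -3/8: an alternating series whose terms decrease to 0 in absolute value, so it converges by the Leibniz criterion.

[-3/8, 3/8)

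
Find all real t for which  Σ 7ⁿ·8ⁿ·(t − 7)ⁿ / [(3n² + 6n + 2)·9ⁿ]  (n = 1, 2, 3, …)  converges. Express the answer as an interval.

Apply the ratio test: |a_{n+1}| / |a_n| = [(3n² + 6n + 2)/(3(n+1)² + 6(n+1) + 2)] · 7·8/9, which tends to 56/9 as n → ∞.
The series converges when 56/9 · |t − 7| < 1, giving R = 9/56.
At t = 401/56: the terms are on the order of 1/n², so the series converges absolutely by comparison with the p-series (p = 2 > 1).
Check t = 383/56: the series is dominated by a constant times Σ 1/n², which converges (p = 2 > 1).

[383/56, 401/56]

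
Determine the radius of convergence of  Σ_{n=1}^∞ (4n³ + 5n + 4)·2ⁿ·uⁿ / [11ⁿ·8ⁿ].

R = 44

Apply the ratio test: |a_{n+1}| / |a_n| = [(4(n+1)³ + 5(n+1) + 4)/(4n³ + 5n + 4)] · 2/(11·8), which tends to 1/44 as n → ∞.
Convergence for |u| · 1/44 < 1, i.e. |u| < 44. So R = 44.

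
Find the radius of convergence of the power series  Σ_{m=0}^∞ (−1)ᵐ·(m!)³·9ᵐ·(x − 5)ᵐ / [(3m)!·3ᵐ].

Ratio test: |a_{m+1}/a_m| = (m+1)³/[(3m+1)·(3m+2)·(3m+3)] · 9/3 → 1/9 as m → ∞.
Thus R = 1/(1/9) = 9.

R = 9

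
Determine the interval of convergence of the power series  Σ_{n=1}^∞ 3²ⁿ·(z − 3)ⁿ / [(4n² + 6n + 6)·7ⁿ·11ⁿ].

[-50/9, 104/9]

The ratio of consecutive coefficients is [(4n² + 6n + 6)/(4(n+1)² + 6(n+1) + 6)] · 9/(7·11) → 9/77.
Thus R = 1/(9/77) = 77/9.
At z = 104/9: the series is dominated by a constant times Σ 1/n², which converges (p = 2 > 1).
Check z = -50/9: the terms are on the order of 1/n², so the series converges absolutely by comparison with the p-series (p = 2 > 1).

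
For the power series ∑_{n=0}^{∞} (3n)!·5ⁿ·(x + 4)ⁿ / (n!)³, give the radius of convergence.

R = 1/135

The ratio of consecutive coefficients is (3n+1)·(3n+2)·(3n+3)/(n+1)³ · 5 → 135.
Hence the series converges for |x + 4| < 1/(135) = 1/135, so the radius of convergence is 1/135.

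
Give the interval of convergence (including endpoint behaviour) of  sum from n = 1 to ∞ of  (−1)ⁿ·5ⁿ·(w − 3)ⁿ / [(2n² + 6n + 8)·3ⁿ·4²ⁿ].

By the ratio test, |a_{n+1}/a_n| = [(2n² + 6n + 8)/(2(n+1)² + 6(n+1) + 8)] · 5/(3·16) → 5/48.
The series converges when 5/48 · |w − 3| < 1, giving R = 48/5.
When w = 63/5, the series is dominated by a constant times Σ 1/n², which converges (p = 2 > 1).
Check w = -33/5: the terms are on the order of 1/n², so the series converges absolutely by comparison with the p-series (p = 2 > 1).

[-33/5, 63/5]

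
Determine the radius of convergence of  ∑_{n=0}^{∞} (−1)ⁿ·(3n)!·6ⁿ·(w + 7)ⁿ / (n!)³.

R = 1/162

Apply the ratio test: |a_{n+1}| / |a_n| = (3n+1)·(3n+2)·(3n+3)/(n+1)³ · 6, which tends to 162 as n → ∞.
Thus R = 1/(162) = 1/162.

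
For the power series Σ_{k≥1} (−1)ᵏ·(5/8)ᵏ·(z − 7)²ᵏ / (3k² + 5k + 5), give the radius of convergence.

By the ratio test, |a_{k+1}/a_k| = [(3k² + 5k + 5)/(3(k+1)² + 5(k+1) + 5)] · 5/8 → 5/8.
Writing y = (z − 7)², the series in y has radius 8/5, so |z − 7| < √(8/5) and R = 2√10/5.

R = 2√10/5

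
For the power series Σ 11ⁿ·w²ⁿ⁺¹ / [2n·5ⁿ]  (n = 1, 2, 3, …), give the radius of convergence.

R = √55/11

The ratio of consecutive coefficients is [2n/2(n+1)] · 11/5 → 11/5.
Since the exponent of w increases by 2 each term, convergence requires |w|² < 5/11, hence R = √55/11.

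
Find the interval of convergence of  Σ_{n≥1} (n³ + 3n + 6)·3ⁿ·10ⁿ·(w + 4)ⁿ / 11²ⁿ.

(-241/30, 1/30)

Apply the ratio test: |a_{n+1}| / |a_n| = [((n+1)³ + 3(n+1) + 6)/(n³ + 3n + 6)] · 3·10/121, which tends to 30/121 as n → ∞.
Thus R = 1/(30/121) = 121/30.
When w = 1/30, the terms do not tend to 0, so the series diverges.
At w = -241/30: the terms have absolute value of order n³, which does not tend to 0, so the series diverges by the divergence test.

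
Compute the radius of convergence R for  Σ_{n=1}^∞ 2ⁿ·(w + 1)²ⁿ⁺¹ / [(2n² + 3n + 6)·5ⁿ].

The ratio of consecutive coefficients is [(2n² + 3n + 6)/(2(n+1)² + 3(n+1) + 6)] · 2/5 → 2/5.
Successive powers of (w + 1) differ by 2, so the series converges when |w + 1|² · 2/5 < 1, i.e. |w + 1| < √(5/2). So R = √10/2.

R = √10/2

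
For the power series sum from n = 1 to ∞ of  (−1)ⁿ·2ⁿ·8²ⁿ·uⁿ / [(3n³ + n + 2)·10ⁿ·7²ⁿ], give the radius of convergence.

The ratio of consecutive coefficients is [(3n³ + n + 2)/(3(n+1)³ + (n+1) + 2)] · 2·64/(10·49) → 64/245.
Hence the series converges for |u| < 1/(64/245) = 245/64, so the radius of convergence is 245/64.

R = 245/64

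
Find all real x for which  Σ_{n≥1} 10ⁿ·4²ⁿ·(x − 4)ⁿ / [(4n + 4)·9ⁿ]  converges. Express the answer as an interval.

By the ratio test, |a_{n+1}/a_n| = [(4n + 4)/(4(n+1) + 4)] · 10·16/9 → 160/9.
Convergence for |x − 4| · 160/9 < 1, i.e. |x − 4| < 9/160. So R = 9/160.
When x = 649/160, the terms are asymptotic to a nonzero constant times 1/n, so the series diverges by limit comparison with Σ 1/n.
At x = 631/160: the terms alternate in sign and decrease monotonically to 0 in absolute value (size ~ c/n), so the alternating series test gives convergence.

[631/160, 649/160)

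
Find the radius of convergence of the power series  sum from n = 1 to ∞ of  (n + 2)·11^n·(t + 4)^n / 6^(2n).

R = 36/11

Ratio test: |a_{n+1}/a_n| = [((n+1) + 2)/(n + 2)] · 11/36 → 11/36 as n → ∞.
Convergence for |t + 4| · 11/36 < 1, i.e. |t + 4| < 36/11. So R = 36/11.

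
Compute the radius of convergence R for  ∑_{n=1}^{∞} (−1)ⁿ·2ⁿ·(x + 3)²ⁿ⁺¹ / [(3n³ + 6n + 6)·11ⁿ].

By the ratio test, |a_{n+1}/a_n| = [(3n³ + 6n + 6)/(3(n+1)³ + 6(n+1) + 6)] · 2/11 → 2/11.
Writing y = (x + 3)², the series in y has radius 11/2, so |x + 3| < √(11/2) and R = √22/2.

R = √22/2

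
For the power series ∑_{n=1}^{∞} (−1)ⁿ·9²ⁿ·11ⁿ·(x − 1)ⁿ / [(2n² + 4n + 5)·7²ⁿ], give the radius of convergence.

Apply the ratio test: |a_{n+1}| / |a_n| = [(2n² + 4n + 5)/(2(n+1)² + 4(n+1) + 5)] · 81·11/49, which tends to 891/49 as n → ∞.
The series converges when 891/49 · |x − 1| < 1, giving R = 49/891.

R = 49/891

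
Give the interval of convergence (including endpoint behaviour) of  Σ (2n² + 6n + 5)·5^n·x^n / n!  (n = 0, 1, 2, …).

Ratio test: |a_{n+1}/a_n| = (2(n+1)² + 6(n+1) + 5)/(2n² + 6n + 5) · 5 · 1/(n+1) → 0 as n → ∞.
The limit is 0, so the series converges for all x; R = ∞.

(−∞, ∞)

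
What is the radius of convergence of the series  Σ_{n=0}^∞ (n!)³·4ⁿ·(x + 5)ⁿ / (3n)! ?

The ratio of consecutive coefficients is (n+1)³/[(3n+1)·(3n+2)·(3n+3)] · 4 → 4/27.
Convergence for |x + 5| · 4/27 < 1, i.e. |x + 5| < 27/4. So R = 27/4.

R = 27/4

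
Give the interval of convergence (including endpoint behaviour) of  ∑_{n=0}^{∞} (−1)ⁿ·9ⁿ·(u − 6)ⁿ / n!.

Apply the ratio test: |a_{n+1}| / |a_n| = 9 · 1/(n+1), which tends to 0 as n → ∞.
The limit is 0, so the series converges for all u; R = ∞.

(−∞, ∞)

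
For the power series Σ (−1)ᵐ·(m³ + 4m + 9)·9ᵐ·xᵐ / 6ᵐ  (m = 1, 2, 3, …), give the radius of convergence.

R = 2/3

Ratio test: |a_{m+1}/a_m| = [((m+1)³ + 4(m+1) + 9)/(m³ + 4m + 9)] · 9/6 → 3/2 as m → ∞.
Hence the series converges for |x| < 1/(3/2) = 2/3, so the radius of convergence is 2/3.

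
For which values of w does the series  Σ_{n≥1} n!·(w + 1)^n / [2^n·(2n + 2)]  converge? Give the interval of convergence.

{-1}

By the ratio test, |a_{n+1}/a_n| = (n+1) · 1/2 · (2n + 2)/(2(n+1) + 2) → ∞.
Since the ratio → ∞, the series diverges for every w ≠ -1, and R = 0.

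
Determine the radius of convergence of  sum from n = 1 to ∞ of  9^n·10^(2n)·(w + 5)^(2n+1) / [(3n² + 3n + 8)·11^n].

R = √11/30

By the ratio test, |a_{n+1}/a_n| = [(3n² + 3n + 8)/(3(n+1)² + 3(n+1) + 8)] · 9·100/11 → 900/11.
Since the exponent of (w + 5) increases by 2 each term, convergence requires |w + 5|² < 11/900, hence R = √11/30.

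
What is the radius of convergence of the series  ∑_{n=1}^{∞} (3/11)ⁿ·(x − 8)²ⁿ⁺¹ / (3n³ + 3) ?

Apply the ratio test: |a_{n+1}| / |a_n| = [(3n³ + 3)/(3(n+1)³ + 3)] · 3/11, which tends to 3/11 as n → ∞.
Since the exponent of (x − 8) increases by 2 each term, convergence requires |x − 8|² < 11/3, hence R = √33/3.

R = √33/3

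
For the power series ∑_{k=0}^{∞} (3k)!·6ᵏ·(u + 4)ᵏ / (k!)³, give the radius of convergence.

Ratio test: |a_{k+1}/a_k| = (3k+1)·(3k+2)·(3k+3)/(k+1)³ · 6 → 162 as k → ∞.
Convergence for |u + 4| · 162 < 1, i.e. |u + 4| < 1/162. So R = 1/162.

R = 1/162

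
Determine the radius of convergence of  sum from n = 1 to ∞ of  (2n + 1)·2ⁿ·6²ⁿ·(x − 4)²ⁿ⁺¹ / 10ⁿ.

By the ratio test, |a_{n+1}/a_n| = [(2(n+1) + 1)/(2n + 1)] · 2·36/10 → 36/5.
Writing y = (x − 4)², the series in y has radius 5/36, so |x − 4| < √(5/36) and R = √5/6.

R = √5/6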